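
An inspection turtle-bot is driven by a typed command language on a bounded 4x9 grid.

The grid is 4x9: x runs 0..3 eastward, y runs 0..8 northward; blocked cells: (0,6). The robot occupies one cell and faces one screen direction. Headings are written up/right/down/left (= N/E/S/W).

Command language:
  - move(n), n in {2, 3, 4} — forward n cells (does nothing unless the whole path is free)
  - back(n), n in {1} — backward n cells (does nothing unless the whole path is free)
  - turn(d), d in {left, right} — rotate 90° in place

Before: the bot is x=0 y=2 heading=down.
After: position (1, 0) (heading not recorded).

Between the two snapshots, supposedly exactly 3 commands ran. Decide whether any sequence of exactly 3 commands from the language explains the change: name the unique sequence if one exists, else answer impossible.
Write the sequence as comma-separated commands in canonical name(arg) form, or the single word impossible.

key: order matters: swapping move(2) and back(1) lands elsewhere
start: x=0 y=2 heading=down
1. move(2) → x=0 y=0 heading=down
2. turn(right) → x=0 y=0 heading=left
3. back(1) → x=1 y=0 heading=left
no other 3-command option fits: unique.

move(2), turn(right), back(1)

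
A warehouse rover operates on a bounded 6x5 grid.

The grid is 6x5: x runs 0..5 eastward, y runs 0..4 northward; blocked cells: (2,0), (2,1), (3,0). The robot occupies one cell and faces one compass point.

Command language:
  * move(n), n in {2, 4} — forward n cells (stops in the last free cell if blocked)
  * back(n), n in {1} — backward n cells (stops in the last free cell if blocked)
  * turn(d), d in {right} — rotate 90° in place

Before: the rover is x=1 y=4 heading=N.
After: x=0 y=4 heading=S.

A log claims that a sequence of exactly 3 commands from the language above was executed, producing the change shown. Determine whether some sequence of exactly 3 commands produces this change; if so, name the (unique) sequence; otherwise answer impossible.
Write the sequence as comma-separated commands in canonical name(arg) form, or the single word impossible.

turn(right), back(1), turn(right)

key: cell and facing (now S) both changed — the 3 commands mix motion and turning
t0: x=1 y=4 heading=N
[1] after turn(right): x=1 y=4 heading=E
[2] after back(1): x=0 y=4 heading=E
[3] after turn(right): x=0 y=4 heading=S
no rival 3-sequence matches.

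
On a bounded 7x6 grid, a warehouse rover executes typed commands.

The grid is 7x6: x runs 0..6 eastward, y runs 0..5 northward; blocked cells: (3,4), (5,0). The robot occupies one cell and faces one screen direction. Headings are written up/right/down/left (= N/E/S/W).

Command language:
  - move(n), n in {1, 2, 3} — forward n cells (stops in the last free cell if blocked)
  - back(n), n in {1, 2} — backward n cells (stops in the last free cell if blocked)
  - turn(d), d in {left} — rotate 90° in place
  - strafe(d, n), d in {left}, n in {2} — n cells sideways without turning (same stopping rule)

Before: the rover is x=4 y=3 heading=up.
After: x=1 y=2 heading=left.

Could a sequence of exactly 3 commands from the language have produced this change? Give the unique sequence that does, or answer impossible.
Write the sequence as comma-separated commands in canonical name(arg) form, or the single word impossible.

back(1), turn(left), move(3)

key: running move(3) before back(1) would end elsewhere — order is forced
begin: x=4 y=3 heading=up
1. back(1) → x=4 y=2 heading=up
2. turn(left) → x=4 y=2 heading=left
3. move(3) → x=1 y=2 heading=left
uniquely the one of 343 3-step routes that fits.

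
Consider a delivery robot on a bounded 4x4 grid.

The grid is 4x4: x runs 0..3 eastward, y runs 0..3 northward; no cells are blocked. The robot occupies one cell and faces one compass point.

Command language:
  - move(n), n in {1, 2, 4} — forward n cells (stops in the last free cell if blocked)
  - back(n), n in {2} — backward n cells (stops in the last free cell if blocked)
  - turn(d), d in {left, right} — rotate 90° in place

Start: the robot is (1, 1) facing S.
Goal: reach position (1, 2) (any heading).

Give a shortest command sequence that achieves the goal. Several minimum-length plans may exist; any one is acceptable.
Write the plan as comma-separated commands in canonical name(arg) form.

t0: (1, 1) facing S
step 1 (move(1)): (1, 0) facing S
step 2 (back(2)): (1, 2) facing S
nothing shorter than 2 reaches the goal.

move(1), back(2)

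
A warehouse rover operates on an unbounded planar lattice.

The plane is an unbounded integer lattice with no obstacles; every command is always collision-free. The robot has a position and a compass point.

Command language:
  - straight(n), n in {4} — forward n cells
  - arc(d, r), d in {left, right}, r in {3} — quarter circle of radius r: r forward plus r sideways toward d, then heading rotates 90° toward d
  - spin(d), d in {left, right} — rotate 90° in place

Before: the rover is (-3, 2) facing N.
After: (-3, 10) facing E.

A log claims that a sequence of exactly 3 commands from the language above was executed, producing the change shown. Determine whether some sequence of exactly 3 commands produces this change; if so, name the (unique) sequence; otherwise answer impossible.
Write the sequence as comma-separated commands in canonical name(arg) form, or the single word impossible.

straight(4), straight(4), spin(right)

key: running spin(right) before straight(4) would end elsewhere — order is forced
start: (-3, 2) facing N
step 1 (straight(4)): (-3, 6) facing N
step 2 (straight(4)): (-3, 10) facing N
step 3 (spin(right)): (-3, 10) facing E
no rival 3-sequence matches.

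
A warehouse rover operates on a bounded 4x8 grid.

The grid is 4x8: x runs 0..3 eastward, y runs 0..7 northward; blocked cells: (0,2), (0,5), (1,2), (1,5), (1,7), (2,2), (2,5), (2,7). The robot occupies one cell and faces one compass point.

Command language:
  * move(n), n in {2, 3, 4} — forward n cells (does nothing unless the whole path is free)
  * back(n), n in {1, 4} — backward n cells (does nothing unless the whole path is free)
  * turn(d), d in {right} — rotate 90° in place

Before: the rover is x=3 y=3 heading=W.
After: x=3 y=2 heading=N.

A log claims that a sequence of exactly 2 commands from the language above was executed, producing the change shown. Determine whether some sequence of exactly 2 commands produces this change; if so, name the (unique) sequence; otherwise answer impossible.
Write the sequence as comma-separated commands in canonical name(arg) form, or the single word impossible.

key: running back(1) before turn(right) would end elsewhere — order is forced
start: x=3 y=3 heading=W
[1] after turn(right): x=3 y=3 heading=N
[2] after back(1): x=3 y=2 heading=N
no rival 2-sequence matches.

turn(right), back(1)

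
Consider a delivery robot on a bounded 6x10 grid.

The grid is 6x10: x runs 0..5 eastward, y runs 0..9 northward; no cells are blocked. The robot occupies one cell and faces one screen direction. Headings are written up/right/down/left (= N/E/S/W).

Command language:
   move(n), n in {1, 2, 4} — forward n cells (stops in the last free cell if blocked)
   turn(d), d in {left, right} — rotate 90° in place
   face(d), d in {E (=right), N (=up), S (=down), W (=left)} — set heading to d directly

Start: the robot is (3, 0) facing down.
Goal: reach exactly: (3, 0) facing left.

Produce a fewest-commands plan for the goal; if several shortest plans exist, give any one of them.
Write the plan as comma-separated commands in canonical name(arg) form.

turn(right)

begin: (3, 0) facing down
t=1 turn(right) ⇒ (3, 0) facing left
no 0-step plan works, so 1 is optimal.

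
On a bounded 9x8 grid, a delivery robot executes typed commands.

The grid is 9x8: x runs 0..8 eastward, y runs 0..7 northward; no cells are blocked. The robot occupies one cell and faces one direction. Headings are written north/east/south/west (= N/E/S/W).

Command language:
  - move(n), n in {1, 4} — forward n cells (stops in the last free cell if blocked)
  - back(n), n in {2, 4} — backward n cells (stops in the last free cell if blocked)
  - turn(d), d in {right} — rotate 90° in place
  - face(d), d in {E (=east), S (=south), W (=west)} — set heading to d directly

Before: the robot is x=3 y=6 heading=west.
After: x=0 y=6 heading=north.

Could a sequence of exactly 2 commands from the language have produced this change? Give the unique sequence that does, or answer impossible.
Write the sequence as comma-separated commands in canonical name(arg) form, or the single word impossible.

move(4), turn(right)

key: cell and facing (now N) both changed — the 2 commands mix motion and turning
from: x=3 y=6 heading=west
t=1 move(4) ⇒ x=0 y=6 heading=west
t=2 turn(right) ⇒ x=0 y=6 heading=north
no other 2-command option fits: unique.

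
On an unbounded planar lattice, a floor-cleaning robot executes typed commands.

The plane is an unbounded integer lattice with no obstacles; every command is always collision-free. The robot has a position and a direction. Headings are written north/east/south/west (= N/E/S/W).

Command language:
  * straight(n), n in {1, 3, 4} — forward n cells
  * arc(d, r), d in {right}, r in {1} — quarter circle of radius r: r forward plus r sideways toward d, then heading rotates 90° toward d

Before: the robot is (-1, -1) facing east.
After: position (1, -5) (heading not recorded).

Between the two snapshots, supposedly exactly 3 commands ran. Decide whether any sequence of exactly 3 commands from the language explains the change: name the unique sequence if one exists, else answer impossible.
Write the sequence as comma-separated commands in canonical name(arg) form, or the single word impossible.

key: running straight(3) before straight(1) would end elsewhere — order is forced
start: (-1, -1) facing east
step 1 (straight(1)): (0, -1) facing east
step 2 (arc(right, 1)): (1, -2) facing south
step 3 (straight(3)): (1, -5) facing south
no other 3-command option fits: unique.

straight(1), arc(right, 1), straight(3)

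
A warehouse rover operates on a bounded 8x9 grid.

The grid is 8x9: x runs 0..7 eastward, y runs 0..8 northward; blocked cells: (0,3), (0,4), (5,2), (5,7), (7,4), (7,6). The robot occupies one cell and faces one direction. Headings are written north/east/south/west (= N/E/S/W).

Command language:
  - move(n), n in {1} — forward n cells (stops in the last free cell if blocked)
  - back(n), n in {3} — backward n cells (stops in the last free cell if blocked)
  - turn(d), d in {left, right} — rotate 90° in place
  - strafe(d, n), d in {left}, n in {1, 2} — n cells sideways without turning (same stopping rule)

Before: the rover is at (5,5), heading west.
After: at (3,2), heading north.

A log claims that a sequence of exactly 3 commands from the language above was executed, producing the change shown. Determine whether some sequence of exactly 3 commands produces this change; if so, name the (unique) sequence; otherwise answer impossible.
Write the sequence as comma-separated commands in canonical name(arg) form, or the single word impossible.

key: running back(3) before turn(right) would end elsewhere — order is forced
start: at (5,5), heading west
[1] after turn(right): at (5,5), heading north
[2] after strafe(left, 2): at (3,5), heading north
[3] after back(3): at (3,2), heading north
no rival 3-sequence matches.

turn(right), strafe(left, 2), back(3)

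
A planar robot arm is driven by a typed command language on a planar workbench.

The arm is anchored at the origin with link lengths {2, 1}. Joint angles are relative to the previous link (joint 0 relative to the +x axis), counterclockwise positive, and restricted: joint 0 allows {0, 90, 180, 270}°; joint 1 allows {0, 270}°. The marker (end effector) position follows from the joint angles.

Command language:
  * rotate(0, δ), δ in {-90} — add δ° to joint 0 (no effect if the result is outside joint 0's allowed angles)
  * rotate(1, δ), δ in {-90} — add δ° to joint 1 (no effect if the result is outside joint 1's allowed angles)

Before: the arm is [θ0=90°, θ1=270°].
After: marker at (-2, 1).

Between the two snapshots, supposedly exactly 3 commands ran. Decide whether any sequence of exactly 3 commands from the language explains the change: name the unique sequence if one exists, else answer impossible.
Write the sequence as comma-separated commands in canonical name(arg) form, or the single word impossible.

from: [θ0=90°, θ1=270°]
1. rotate(0, -90) → [θ0=0°, θ1=270°]
2. rotate(0, -90) → [θ0=270°, θ1=270°]
3. rotate(0, -90) → [θ0=180°, θ1=270°]
no other 3-command option fits: unique.

rotate(0, -90), rotate(0, -90), rotate(0, -90)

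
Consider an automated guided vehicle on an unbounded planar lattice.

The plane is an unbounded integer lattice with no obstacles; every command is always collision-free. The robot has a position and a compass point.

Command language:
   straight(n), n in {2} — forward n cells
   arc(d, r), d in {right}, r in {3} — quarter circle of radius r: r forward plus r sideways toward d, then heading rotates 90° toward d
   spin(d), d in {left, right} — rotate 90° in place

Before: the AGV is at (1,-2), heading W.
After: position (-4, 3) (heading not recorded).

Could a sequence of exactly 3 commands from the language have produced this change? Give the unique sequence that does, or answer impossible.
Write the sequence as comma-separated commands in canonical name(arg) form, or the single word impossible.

straight(2), arc(right, 3), straight(2)

start: at (1,-2), heading W
1. straight(2) → at (-1,-2), heading W
2. arc(right, 3) → at (-4,1), heading N
3. straight(2) → at (-4,3), heading N
no other 3-command option fits: unique.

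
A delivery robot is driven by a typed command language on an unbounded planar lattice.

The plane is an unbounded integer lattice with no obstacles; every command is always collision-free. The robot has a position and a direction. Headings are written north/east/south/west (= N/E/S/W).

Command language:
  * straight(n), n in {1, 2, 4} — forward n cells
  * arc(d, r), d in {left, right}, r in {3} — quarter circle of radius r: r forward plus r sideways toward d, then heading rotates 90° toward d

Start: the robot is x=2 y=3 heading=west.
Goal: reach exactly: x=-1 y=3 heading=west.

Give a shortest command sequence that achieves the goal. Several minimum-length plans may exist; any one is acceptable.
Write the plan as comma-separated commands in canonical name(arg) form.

straight(2), straight(1)

initial: x=2 y=3 heading=west
[1] after straight(2): x=0 y=3 heading=west
[2] after straight(1): x=-1 y=3 heading=west
shorter routes all fall short; 2 is best.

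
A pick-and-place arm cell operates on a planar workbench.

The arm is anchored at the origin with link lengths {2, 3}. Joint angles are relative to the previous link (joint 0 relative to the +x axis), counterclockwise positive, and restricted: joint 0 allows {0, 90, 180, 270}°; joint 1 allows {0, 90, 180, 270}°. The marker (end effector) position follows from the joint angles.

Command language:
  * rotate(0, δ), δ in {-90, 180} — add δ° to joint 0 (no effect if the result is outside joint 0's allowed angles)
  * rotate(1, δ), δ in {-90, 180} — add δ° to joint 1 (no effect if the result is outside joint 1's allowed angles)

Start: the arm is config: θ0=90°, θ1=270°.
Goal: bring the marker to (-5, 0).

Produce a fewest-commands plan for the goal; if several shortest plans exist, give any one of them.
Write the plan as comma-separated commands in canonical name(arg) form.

t0: config: θ0=90°, θ1=270°
1. rotate(0, 180) → config: θ0=270°, θ1=270°
2. rotate(1, 180) → config: θ0=270°, θ1=90°
3. rotate(0, -90) → config: θ0=180°, θ1=90°
4. rotate(1, -90) → config: θ0=180°, θ1=0°
shorter routes all fall short; 4 is best.

rotate(0, 180), rotate(1, 180), rotate(0, -90), rotate(1, -90)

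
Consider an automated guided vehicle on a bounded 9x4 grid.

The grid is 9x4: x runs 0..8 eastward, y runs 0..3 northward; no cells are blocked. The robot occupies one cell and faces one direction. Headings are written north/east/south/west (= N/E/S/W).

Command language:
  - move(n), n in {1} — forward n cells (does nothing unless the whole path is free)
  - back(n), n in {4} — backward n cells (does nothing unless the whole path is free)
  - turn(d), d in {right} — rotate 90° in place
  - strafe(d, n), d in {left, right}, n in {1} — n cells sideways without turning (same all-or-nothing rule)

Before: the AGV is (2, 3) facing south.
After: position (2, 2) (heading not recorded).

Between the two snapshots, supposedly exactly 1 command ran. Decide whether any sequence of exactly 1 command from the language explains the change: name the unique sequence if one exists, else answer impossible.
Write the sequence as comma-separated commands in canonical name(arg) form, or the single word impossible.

move(1)

begin: (2, 3) facing south
1. move(1) → (2, 2) facing south
no rival 1-sequence matches.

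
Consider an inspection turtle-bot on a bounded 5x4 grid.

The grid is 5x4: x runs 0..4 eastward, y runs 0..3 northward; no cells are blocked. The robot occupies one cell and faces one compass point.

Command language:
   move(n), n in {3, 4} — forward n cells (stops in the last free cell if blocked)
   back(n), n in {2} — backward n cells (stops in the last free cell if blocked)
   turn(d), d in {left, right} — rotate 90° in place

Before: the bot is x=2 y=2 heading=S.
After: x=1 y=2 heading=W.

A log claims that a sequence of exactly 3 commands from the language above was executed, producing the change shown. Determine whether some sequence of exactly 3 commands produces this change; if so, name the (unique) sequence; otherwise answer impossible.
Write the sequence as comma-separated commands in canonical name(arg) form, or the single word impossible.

turn(right), back(2), move(3)

key: order matters: swapping turn(right) and move(3) lands elsewhere
begin: x=2 y=2 heading=S
1. turn(right) → x=2 y=2 heading=W
2. back(2) → x=4 y=2 heading=W
3. move(3) → x=1 y=2 heading=W
uniquely the one of 125 3-step routes that fits.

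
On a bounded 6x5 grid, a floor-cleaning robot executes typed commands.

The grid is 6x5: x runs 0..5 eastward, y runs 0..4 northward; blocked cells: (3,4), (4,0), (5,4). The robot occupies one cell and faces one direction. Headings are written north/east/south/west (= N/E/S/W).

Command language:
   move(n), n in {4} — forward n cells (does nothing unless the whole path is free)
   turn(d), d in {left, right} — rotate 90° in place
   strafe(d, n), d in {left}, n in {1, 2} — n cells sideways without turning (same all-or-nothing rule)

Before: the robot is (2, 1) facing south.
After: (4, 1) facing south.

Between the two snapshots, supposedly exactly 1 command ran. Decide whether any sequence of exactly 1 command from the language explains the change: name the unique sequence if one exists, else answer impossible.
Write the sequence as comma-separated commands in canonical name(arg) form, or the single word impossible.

strafe(left, 2)

key: still facing S — the one step turns nothing
start: (2, 1) facing south
step 1 (strafe(left, 2)): (4, 1) facing south
no other 1-command option fits: unique.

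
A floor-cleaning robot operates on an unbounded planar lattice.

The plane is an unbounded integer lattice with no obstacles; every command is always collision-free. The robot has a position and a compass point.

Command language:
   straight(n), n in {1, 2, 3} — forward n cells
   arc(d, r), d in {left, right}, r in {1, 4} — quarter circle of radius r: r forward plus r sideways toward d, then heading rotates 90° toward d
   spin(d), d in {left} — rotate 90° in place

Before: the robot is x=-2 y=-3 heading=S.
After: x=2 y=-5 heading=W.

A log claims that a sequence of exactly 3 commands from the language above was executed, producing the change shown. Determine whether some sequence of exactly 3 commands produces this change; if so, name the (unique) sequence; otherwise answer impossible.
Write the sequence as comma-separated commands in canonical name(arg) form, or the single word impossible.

arc(left, 4), arc(left, 1), arc(left, 1)

key: position moved to (2,-5) AND the heading swung to W — translation plus rotation needed
from: x=-2 y=-3 heading=S
t=1 arc(left, 4) ⇒ x=2 y=-7 heading=E
t=2 arc(left, 1) ⇒ x=3 y=-6 heading=N
t=3 arc(left, 1) ⇒ x=2 y=-5 heading=W
no other 3-command option fits: unique.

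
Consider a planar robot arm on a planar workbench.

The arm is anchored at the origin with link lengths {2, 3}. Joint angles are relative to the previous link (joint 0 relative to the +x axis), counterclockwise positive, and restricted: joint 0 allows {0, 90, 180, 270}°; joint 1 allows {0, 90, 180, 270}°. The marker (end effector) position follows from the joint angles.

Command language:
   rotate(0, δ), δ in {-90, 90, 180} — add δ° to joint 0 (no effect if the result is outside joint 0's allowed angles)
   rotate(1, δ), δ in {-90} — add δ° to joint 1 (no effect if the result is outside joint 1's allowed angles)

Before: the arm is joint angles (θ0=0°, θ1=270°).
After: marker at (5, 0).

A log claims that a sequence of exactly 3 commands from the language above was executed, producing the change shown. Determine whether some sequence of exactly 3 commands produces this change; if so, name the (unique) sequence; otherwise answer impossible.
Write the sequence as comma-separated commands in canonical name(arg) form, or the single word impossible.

start: joint angles (θ0=0°, θ1=270°)
[1] after rotate(1, -90): joint angles (θ0=0°, θ1=180°)
[2] after rotate(1, -90): joint angles (θ0=0°, θ1=90°)
[3] after rotate(1, -90): joint angles (θ0=0°, θ1=0°)
no rival 3-sequence matches.

rotate(1, -90), rotate(1, -90), rotate(1, -90)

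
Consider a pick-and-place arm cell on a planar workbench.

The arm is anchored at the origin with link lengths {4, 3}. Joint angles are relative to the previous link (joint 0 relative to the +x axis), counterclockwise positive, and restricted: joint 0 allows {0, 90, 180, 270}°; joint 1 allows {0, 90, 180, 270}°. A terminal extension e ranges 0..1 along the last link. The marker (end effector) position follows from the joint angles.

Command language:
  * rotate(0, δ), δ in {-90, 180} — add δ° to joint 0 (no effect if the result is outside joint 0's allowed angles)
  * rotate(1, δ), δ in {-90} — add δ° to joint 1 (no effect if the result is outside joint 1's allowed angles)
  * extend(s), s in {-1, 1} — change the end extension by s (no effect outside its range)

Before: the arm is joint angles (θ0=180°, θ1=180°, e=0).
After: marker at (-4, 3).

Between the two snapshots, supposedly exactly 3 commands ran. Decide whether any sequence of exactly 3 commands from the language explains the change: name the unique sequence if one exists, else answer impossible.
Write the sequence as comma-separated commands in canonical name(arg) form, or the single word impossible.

start: joint angles (θ0=180°, θ1=180°, e=0)
1. rotate(1, -90) → joint angles (θ0=180°, θ1=90°, e=0)
2. rotate(1, -90) → joint angles (θ0=180°, θ1=0°, e=0)
3. rotate(1, -90) → joint angles (θ0=180°, θ1=270°, e=0)
no rival 3-sequence matches.

rotate(1, -90), rotate(1, -90), rotate(1, -90)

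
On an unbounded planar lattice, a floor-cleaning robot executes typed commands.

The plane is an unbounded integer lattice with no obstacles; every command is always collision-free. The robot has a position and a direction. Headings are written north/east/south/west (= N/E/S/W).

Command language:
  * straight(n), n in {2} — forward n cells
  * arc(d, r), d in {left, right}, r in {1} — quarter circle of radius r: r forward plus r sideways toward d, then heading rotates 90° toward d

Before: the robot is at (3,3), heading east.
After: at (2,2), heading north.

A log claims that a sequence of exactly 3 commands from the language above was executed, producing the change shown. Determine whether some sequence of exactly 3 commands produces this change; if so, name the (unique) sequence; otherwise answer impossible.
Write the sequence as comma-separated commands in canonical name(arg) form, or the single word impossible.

arc(right, 1), arc(right, 1), arc(right, 1)

key: cell and facing (now N) both changed — the 3 commands mix motion and turning
t0: at (3,3), heading east
1. arc(right, 1) → at (4,2), heading south
2. arc(right, 1) → at (3,1), heading west
3. arc(right, 1) → at (2,2), heading north
uniquely the one of 27 3-step routes that fits.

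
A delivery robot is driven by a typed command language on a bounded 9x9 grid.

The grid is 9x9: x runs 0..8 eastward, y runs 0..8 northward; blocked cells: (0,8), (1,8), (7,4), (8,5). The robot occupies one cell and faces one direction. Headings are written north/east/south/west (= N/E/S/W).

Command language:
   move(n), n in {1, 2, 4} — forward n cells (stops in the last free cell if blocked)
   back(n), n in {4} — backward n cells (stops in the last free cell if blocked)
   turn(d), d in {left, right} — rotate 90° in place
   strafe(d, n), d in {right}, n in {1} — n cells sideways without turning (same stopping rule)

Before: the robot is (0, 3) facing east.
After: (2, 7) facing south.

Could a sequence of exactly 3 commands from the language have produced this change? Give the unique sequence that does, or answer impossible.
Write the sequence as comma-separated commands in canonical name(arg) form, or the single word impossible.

key: running back(4) before move(2) would end elsewhere — order is forced
begin: (0, 3) facing east
[1] after move(2): (2, 3) facing east
[2] after turn(right): (2, 3) facing south
[3] after back(4): (2, 7) facing south
no rival 3-sequence matches.

move(2), turn(right), back(4)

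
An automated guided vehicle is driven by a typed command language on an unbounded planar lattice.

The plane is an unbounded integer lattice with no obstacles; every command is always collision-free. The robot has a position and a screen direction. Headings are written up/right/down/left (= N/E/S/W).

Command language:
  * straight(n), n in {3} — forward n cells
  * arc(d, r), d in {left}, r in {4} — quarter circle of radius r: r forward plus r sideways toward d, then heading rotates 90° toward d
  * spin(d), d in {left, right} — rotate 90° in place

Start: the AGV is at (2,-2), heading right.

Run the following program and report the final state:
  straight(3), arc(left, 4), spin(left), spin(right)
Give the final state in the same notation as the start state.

at (9,2), heading up

begin: at (2,-2), heading right
[1] after straight(3): at (5,-2), heading right
[2] after arc(left, 4): at (9,2), heading up
[3] after spin(left): at (9,2), heading left
[4] after spin(right): at (9,2), heading up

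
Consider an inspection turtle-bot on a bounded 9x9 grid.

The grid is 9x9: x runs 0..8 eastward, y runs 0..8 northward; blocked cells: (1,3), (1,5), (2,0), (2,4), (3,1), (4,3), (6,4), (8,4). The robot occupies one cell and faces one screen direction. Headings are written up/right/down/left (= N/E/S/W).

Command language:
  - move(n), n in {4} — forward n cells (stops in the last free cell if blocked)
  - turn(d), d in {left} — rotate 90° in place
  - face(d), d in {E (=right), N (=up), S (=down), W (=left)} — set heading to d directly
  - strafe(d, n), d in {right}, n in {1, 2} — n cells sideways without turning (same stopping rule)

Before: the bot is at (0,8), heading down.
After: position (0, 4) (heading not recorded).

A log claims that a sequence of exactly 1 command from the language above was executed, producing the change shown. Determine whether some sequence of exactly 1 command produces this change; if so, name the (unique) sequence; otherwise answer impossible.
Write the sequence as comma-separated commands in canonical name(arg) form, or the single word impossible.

move(4)

begin: at (0,8), heading down
t=1 move(4) ⇒ at (0,4), heading down
no other 1-command option fits: unique.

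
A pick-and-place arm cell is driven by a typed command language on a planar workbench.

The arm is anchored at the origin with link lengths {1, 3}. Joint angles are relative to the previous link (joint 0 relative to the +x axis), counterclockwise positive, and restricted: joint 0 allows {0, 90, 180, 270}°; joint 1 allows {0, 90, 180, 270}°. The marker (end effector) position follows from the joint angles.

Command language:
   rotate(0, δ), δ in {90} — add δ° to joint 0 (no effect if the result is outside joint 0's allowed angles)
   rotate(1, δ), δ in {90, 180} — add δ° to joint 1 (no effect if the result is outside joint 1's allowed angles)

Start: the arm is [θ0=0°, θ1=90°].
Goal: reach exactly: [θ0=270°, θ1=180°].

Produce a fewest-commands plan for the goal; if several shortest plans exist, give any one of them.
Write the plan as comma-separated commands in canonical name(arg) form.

start: [θ0=0°, θ1=90°]
step 1 (rotate(0, 90)): [θ0=90°, θ1=90°]
step 2 (rotate(0, 90)): [θ0=180°, θ1=90°]
step 3 (rotate(0, 90)): [θ0=270°, θ1=90°]
step 4 (rotate(1, 90)): [θ0=270°, θ1=180°]
shorter routes all fall short; 4 is best.

rotate(0, 90), rotate(0, 90), rotate(0, 90), rotate(1, 90)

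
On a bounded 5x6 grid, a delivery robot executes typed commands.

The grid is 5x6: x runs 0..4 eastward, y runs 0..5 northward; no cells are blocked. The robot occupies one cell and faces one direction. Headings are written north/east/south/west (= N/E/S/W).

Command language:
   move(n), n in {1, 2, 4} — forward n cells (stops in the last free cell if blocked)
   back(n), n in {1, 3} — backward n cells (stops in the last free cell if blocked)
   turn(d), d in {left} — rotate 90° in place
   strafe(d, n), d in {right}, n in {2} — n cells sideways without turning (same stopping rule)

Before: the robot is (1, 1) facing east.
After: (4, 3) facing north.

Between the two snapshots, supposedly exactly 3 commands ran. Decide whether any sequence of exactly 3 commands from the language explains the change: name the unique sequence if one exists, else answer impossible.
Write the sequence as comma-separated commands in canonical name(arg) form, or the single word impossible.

move(4), turn(left), move(2)

key: order matters: swapping move(4) and move(2) lands elsewhere
begin: (1, 1) facing east
[1] after move(4): (4, 1) facing east
[2] after turn(left): (4, 1) facing north
[3] after move(2): (4, 3) facing north
uniquely the one of 343 3-step routes that fits.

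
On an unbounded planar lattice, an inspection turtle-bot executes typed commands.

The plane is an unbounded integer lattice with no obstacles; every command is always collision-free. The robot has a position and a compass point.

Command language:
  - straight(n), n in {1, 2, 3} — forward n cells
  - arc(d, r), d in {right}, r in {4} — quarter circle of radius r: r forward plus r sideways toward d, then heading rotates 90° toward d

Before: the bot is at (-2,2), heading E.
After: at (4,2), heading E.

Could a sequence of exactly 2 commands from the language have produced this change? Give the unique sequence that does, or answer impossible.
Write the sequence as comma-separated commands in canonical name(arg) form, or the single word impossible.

key: heading stays E — no command in the sequence turns
start: at (-2,2), heading E
[1] after straight(3): at (1,2), heading E
[2] after straight(3): at (4,2), heading E
uniquely the one of 16 2-step routes that fits.

straight(3), straight(3)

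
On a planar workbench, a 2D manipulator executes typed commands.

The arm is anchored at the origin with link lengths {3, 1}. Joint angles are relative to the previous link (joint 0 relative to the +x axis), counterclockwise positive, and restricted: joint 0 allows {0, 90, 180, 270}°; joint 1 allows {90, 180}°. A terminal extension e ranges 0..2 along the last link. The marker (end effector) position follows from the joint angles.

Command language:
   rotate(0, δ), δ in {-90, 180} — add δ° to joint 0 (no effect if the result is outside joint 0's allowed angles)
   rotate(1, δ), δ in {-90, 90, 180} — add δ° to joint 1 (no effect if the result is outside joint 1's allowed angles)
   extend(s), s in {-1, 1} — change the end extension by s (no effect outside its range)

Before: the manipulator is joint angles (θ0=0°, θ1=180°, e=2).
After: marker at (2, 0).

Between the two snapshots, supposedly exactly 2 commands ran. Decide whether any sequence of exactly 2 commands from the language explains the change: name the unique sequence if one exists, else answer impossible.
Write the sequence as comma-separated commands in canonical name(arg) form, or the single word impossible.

initial: joint angles (θ0=0°, θ1=180°, e=2)
1. extend(-1) → joint angles (θ0=0°, θ1=180°, e=1)
2. extend(-1) → joint angles (θ0=0°, θ1=180°, e=0)
no other 2-command option fits: unique.

extend(-1), extend(-1)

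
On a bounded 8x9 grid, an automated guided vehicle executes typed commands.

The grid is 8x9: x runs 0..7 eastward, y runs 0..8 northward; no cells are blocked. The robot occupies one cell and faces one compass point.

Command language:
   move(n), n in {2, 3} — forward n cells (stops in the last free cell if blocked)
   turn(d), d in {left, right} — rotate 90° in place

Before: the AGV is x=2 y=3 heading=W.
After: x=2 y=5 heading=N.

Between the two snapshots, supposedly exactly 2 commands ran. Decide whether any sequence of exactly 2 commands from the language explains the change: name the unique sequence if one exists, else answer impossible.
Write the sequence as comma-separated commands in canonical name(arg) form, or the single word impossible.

key: running move(2) before turn(right) would end elsewhere — order is forced
start: x=2 y=3 heading=W
step 1 (turn(right)): x=2 y=3 heading=N
step 2 (move(2)): x=2 y=5 heading=N
uniquely the one of 16 2-step routes that fits.

turn(right), move(2)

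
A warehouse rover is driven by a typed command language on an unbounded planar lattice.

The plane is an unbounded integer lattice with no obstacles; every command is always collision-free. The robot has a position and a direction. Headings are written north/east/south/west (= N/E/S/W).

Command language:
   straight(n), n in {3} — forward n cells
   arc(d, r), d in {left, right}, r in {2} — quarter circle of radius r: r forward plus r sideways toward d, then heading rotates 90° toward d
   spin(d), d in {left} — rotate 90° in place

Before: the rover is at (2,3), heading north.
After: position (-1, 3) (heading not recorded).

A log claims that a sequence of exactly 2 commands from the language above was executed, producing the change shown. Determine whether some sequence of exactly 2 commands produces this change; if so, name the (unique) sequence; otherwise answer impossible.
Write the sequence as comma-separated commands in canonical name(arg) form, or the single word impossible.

key: order matters: swapping spin(left) and straight(3) lands elsewhere
start: at (2,3), heading north
[1] after spin(left): at (2,3), heading west
[2] after straight(3): at (-1,3), heading west
no other 2-command option fits: unique.

spin(left), straight(3)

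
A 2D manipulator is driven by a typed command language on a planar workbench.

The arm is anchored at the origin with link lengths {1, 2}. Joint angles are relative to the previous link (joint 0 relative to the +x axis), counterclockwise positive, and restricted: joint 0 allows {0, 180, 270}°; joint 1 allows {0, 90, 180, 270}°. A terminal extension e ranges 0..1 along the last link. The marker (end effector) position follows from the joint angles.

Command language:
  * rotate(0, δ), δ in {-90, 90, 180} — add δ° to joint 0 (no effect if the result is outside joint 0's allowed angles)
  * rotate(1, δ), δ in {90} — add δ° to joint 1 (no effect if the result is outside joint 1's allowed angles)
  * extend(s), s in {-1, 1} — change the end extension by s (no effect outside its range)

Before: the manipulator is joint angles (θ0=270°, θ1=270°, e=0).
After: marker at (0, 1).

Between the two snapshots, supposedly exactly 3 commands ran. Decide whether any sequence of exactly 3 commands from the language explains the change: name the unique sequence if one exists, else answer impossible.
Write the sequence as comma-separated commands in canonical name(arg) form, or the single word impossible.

from: joint angles (θ0=270°, θ1=270°, e=0)
[1] after rotate(1, 90): joint angles (θ0=270°, θ1=0°, e=0)
[2] after rotate(1, 90): joint angles (θ0=270°, θ1=90°, e=0)
[3] after rotate(1, 90): joint angles (θ0=270°, θ1=180°, e=0)
all 216 alternatives checked — unique.

rotate(1, 90), rotate(1, 90), rotate(1, 90)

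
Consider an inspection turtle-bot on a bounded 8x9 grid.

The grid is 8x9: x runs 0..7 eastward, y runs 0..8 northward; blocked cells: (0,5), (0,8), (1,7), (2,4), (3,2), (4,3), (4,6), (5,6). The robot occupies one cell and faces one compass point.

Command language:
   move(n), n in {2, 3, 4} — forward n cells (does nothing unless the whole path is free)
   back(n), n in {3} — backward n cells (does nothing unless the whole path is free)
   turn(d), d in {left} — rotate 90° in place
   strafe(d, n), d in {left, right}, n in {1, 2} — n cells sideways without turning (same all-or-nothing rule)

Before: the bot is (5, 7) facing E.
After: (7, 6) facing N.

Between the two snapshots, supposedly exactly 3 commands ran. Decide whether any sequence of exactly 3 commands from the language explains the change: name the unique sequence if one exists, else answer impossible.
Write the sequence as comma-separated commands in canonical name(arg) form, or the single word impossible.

move(2), strafe(right, 1), turn(left)

key: cell and facing (now N) both changed — the 3 commands mix motion and turning
begin: (5, 7) facing E
step 1 (move(2)): (7, 7) facing E
step 2 (strafe(right, 1)): (7, 6) facing E
step 3 (turn(left)): (7, 6) facing N
no rival 3-sequence matches.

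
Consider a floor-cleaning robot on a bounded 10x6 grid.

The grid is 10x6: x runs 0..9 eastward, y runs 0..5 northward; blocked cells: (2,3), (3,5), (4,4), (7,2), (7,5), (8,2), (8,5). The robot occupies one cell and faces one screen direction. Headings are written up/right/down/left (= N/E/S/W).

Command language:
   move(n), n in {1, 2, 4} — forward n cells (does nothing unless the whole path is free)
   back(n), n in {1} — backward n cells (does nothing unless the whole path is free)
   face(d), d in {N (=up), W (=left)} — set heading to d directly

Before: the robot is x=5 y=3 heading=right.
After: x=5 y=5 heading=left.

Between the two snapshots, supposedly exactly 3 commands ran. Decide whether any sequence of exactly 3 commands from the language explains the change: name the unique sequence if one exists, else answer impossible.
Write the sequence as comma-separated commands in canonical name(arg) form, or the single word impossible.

face(N), move(2), face(W)

key: position moved to (5,5) AND the heading swung to W — translation plus rotation needed
t0: x=5 y=3 heading=right
step 1 (face(N)): x=5 y=3 heading=up
step 2 (move(2)): x=5 y=5 heading=up
step 3 (face(W)): x=5 y=5 heading=left
no other 3-command option fits: unique.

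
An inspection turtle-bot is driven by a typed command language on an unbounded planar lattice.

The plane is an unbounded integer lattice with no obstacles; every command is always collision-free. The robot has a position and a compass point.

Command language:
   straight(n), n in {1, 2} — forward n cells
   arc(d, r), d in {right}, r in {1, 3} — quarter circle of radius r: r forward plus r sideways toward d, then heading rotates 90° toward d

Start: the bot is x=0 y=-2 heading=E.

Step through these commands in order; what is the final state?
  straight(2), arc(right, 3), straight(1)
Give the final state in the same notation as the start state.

x=5 y=-6 heading=S

begin: x=0 y=-2 heading=E
step 1 (straight(2)): x=2 y=-2 heading=E
step 2 (arc(right, 3)): x=5 y=-5 heading=S
step 3 (straight(1)): x=5 y=-6 heading=S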